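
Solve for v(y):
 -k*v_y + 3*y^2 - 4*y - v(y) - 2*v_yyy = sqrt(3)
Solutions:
 v(y) = C1*exp(y*(2*k/((-6^(1/3) + 2^(1/3)*3^(5/6)*I)*(sqrt(3)*sqrt(2*k^3 + 27) + 9)^(1/3)) + 6^(1/3)*(sqrt(3)*sqrt(2*k^3 + 27) + 9)^(1/3)/12 - 2^(1/3)*3^(5/6)*I*(sqrt(3)*sqrt(2*k^3 + 27) + 9)^(1/3)/12)) + C2*exp(y*(-2*k/((6^(1/3) + 2^(1/3)*3^(5/6)*I)*(sqrt(3)*sqrt(2*k^3 + 27) + 9)^(1/3)) + 6^(1/3)*(sqrt(3)*sqrt(2*k^3 + 27) + 9)^(1/3)/12 + 2^(1/3)*3^(5/6)*I*(sqrt(3)*sqrt(2*k^3 + 27) + 9)^(1/3)/12)) + C3*exp(6^(1/3)*y*(6^(1/3)*k/(sqrt(3)*sqrt(2*k^3 + 27) + 9)^(1/3) - (sqrt(3)*sqrt(2*k^3 + 27) + 9)^(1/3))/6) + 6*k^2 - 6*k*y + 4*k + 3*y^2 - 4*y - sqrt(3)


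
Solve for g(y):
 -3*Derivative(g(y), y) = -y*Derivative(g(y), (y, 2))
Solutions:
 g(y) = C1 + C2*y^4


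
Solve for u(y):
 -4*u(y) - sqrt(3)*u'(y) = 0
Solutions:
 u(y) = C1*exp(-4*sqrt(3)*y/3)


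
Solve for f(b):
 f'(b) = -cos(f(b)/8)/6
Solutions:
 b/6 - 4*log(sin(f(b)/8) - 1) + 4*log(sin(f(b)/8) + 1) = C1


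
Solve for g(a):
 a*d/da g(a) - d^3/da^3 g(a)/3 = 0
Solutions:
 g(a) = C1 + Integral(C2*airyai(3^(1/3)*a) + C3*airybi(3^(1/3)*a), a)


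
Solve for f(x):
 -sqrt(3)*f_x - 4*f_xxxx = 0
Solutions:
 f(x) = C1 + C4*exp(-2^(1/3)*3^(1/6)*x/2) + (C2*sin(2^(1/3)*3^(2/3)*x/4) + C3*cos(2^(1/3)*3^(2/3)*x/4))*exp(2^(1/3)*3^(1/6)*x/4)


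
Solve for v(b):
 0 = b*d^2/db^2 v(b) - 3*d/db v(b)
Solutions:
 v(b) = C1 + C2*b^4


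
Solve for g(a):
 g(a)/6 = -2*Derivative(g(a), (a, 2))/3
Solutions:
 g(a) = C1*sin(a/2) + C2*cos(a/2)


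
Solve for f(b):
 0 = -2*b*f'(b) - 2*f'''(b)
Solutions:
 f(b) = C1 + Integral(C2*airyai(-b) + C3*airybi(-b), b)


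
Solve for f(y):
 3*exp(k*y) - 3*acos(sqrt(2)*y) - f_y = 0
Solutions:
 f(y) = C1 - 3*y*acos(sqrt(2)*y) + 3*sqrt(2)*sqrt(1 - 2*y^2)/2 + 3*Piecewise((exp(k*y)/k, Ne(k, 0)), (y, True))


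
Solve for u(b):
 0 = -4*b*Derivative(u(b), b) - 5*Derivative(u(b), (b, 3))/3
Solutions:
 u(b) = C1 + Integral(C2*airyai(-12^(1/3)*5^(2/3)*b/5) + C3*airybi(-12^(1/3)*5^(2/3)*b/5), b)


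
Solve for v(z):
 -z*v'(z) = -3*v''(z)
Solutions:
 v(z) = C1 + C2*erfi(sqrt(6)*z/6)


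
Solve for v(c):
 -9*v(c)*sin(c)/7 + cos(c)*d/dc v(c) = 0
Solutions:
 v(c) = C1/cos(c)^(9/7)


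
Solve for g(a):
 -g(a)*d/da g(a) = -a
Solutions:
 g(a) = -sqrt(C1 + a^2)
 g(a) = sqrt(C1 + a^2)


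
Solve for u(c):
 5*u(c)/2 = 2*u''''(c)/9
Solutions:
 u(c) = C1*exp(-5^(1/4)*sqrt(6)*c/2) + C2*exp(5^(1/4)*sqrt(6)*c/2) + C3*sin(5^(1/4)*sqrt(6)*c/2) + C4*cos(5^(1/4)*sqrt(6)*c/2)


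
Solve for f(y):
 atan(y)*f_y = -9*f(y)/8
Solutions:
 f(y) = C1*exp(-9*Integral(1/atan(y), y)/8)


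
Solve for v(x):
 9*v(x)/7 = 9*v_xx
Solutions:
 v(x) = C1*exp(-sqrt(7)*x/7) + C2*exp(sqrt(7)*x/7)


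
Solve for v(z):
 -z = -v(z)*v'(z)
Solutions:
 v(z) = -sqrt(C1 + z^2)
 v(z) = sqrt(C1 + z^2)


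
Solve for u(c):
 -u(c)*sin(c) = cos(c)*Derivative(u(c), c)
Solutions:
 u(c) = C1*cos(c)


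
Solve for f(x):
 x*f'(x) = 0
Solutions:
 f(x) = C1


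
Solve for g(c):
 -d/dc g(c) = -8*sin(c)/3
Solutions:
 g(c) = C1 - 8*cos(c)/3


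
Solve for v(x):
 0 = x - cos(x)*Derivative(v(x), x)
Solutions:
 v(x) = C1 + Integral(x/cos(x), x)


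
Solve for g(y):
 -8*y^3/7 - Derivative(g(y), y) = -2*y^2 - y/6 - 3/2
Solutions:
 g(y) = C1 - 2*y^4/7 + 2*y^3/3 + y^2/12 + 3*y/2


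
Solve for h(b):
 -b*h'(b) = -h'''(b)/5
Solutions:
 h(b) = C1 + Integral(C2*airyai(5^(1/3)*b) + C3*airybi(5^(1/3)*b), b)


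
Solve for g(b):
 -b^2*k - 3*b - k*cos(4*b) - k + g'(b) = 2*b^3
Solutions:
 g(b) = C1 + b^4/2 + b^3*k/3 + 3*b^2/2 + b*k + k*sin(4*b)/4


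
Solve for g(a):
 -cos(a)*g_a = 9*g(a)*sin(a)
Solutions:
 g(a) = C1*cos(a)^9


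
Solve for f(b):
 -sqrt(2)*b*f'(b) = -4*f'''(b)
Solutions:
 f(b) = C1 + Integral(C2*airyai(sqrt(2)*b/2) + C3*airybi(sqrt(2)*b/2), b)


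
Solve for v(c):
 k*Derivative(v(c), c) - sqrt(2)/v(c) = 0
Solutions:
 v(c) = -sqrt(C1 + 2*sqrt(2)*c/k)
 v(c) = sqrt(C1 + 2*sqrt(2)*c/k)


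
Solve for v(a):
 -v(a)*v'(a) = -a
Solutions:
 v(a) = -sqrt(C1 + a^2)
 v(a) = sqrt(C1 + a^2)


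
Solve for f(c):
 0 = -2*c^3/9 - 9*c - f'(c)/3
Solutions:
 f(c) = C1 - c^4/6 - 27*c^2/2


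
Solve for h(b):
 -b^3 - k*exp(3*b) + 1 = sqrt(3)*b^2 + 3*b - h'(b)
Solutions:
 h(b) = C1 + b^4/4 + sqrt(3)*b^3/3 + 3*b^2/2 - b + k*exp(3*b)/3


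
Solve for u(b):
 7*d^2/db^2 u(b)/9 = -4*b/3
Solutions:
 u(b) = C1 + C2*b - 2*b^3/7


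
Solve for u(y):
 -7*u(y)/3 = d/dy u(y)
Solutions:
 u(y) = C1*exp(-7*y/3)


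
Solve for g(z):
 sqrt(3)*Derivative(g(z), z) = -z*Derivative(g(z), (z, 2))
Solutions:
 g(z) = C1 + C2*z^(1 - sqrt(3))


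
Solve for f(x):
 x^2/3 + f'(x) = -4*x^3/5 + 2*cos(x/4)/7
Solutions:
 f(x) = C1 - x^4/5 - x^3/9 + 8*sin(x/4)/7


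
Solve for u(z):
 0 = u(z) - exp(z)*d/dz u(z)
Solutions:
 u(z) = C1*exp(-exp(-z))


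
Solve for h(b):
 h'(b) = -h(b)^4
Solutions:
 h(b) = (-3^(2/3) - 3*3^(1/6)*I)*(1/(C1 + b))^(1/3)/6
 h(b) = (-3^(2/3) + 3*3^(1/6)*I)*(1/(C1 + b))^(1/3)/6
 h(b) = (1/(C1 + 3*b))^(1/3)


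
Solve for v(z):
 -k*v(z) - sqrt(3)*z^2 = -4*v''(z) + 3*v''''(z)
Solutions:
 v(z) = C1*exp(-sqrt(3)*z*sqrt(2 - sqrt(4 - 3*k))/3) + C2*exp(sqrt(3)*z*sqrt(2 - sqrt(4 - 3*k))/3) + C3*exp(-sqrt(3)*z*sqrt(sqrt(4 - 3*k) + 2)/3) + C4*exp(sqrt(3)*z*sqrt(sqrt(4 - 3*k) + 2)/3) - sqrt(3)*z^2/k - 8*sqrt(3)/k^2


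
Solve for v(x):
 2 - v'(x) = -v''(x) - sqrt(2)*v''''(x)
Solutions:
 v(x) = C1 + C2*exp(-x*(-2*2^(1/6)*3^(2/3)/(9*sqrt(2) + sqrt(6)*sqrt(2*sqrt(2) + 27))^(1/3) + 6^(1/3)*(9*sqrt(2) + sqrt(6)*sqrt(2*sqrt(2) + 27))^(1/3))/12)*sin(x*(6*6^(1/6)/(9*sqrt(2) + sqrt(6)*sqrt(2*sqrt(2) + 27))^(1/3) + 2^(1/3)*3^(5/6)*(9*sqrt(2) + sqrt(6)*sqrt(2*sqrt(2) + 27))^(1/3))/12) + C3*exp(-x*(-2*2^(1/6)*3^(2/3)/(9*sqrt(2) + sqrt(6)*sqrt(2*sqrt(2) + 27))^(1/3) + 6^(1/3)*(9*sqrt(2) + sqrt(6)*sqrt(2*sqrt(2) + 27))^(1/3))/12)*cos(x*(6*6^(1/6)/(9*sqrt(2) + sqrt(6)*sqrt(2*sqrt(2) + 27))^(1/3) + 2^(1/3)*3^(5/6)*(9*sqrt(2) + sqrt(6)*sqrt(2*sqrt(2) + 27))^(1/3))/12) + C4*exp(x*(-2*2^(1/6)*3^(2/3)/(9*sqrt(2) + sqrt(6)*sqrt(2*sqrt(2) + 27))^(1/3) + 6^(1/3)*(9*sqrt(2) + sqrt(6)*sqrt(2*sqrt(2) + 27))^(1/3))/6) + 2*x


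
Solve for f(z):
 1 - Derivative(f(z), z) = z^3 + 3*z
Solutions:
 f(z) = C1 - z^4/4 - 3*z^2/2 + z


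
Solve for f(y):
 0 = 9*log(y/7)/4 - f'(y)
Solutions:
 f(y) = C1 + 9*y*log(y)/4 - 9*y*log(7)/4 - 9*y/4


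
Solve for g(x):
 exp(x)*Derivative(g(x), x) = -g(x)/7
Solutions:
 g(x) = C1*exp(exp(-x)/7)


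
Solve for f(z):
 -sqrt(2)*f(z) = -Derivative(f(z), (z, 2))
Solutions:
 f(z) = C1*exp(-2^(1/4)*z) + C2*exp(2^(1/4)*z)


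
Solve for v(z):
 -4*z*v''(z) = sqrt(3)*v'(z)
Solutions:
 v(z) = C1 + C2*z^(1 - sqrt(3)/4)


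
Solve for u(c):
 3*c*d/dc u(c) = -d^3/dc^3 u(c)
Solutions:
 u(c) = C1 + Integral(C2*airyai(-3^(1/3)*c) + C3*airybi(-3^(1/3)*c), c)


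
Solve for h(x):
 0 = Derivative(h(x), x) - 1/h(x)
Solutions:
 h(x) = -sqrt(C1 + 2*x)
 h(x) = sqrt(C1 + 2*x)


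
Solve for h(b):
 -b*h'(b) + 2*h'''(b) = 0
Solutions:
 h(b) = C1 + Integral(C2*airyai(2^(2/3)*b/2) + C3*airybi(2^(2/3)*b/2), b)


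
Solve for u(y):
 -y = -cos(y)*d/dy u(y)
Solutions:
 u(y) = C1 + Integral(y/cos(y), y)


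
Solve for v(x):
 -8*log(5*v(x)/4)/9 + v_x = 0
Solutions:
 9*Integral(1/(-log(_y) - log(5) + 2*log(2)), (_y, v(x)))/8 = C1 - x


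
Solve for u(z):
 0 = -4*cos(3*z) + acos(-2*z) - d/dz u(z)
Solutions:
 u(z) = C1 + z*acos(-2*z) + sqrt(1 - 4*z^2)/2 - 4*sin(3*z)/3


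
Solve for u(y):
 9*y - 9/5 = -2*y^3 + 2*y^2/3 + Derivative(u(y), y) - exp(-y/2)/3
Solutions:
 u(y) = C1 + y^4/2 - 2*y^3/9 + 9*y^2/2 - 9*y/5 - 2*exp(-y/2)/3


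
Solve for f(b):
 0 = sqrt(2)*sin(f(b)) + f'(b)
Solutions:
 f(b) = -acos((-C1 - exp(2*sqrt(2)*b))/(C1 - exp(2*sqrt(2)*b))) + 2*pi
 f(b) = acos((-C1 - exp(2*sqrt(2)*b))/(C1 - exp(2*sqrt(2)*b)))


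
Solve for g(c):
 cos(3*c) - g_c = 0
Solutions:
 g(c) = C1 + sin(3*c)/3


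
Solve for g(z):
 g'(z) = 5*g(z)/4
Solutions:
 g(z) = C1*exp(5*z/4)


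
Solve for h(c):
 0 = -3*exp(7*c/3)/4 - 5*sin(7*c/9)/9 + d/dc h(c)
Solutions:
 h(c) = C1 + 9*exp(7*c/3)/28 - 5*cos(7*c/9)/7


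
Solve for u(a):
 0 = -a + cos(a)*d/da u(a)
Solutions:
 u(a) = C1 + Integral(a/cos(a), a)


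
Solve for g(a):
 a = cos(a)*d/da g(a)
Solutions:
 g(a) = C1 + Integral(a/cos(a), a)


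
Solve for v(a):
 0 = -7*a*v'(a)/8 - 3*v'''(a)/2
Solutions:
 v(a) = C1 + Integral(C2*airyai(-126^(1/3)*a/6) + C3*airybi(-126^(1/3)*a/6), a)


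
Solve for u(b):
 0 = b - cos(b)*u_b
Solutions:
 u(b) = C1 + Integral(b/cos(b), b)


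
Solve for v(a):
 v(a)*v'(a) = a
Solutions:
 v(a) = -sqrt(C1 + a^2)
 v(a) = sqrt(C1 + a^2)


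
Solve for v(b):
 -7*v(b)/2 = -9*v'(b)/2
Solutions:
 v(b) = C1*exp(7*b/9)


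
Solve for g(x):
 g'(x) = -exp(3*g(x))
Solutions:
 g(x) = log((-3^(2/3) - 3*3^(1/6)*I)*(1/(C1 + x))^(1/3)/6)
 g(x) = log((-3^(2/3) + 3*3^(1/6)*I)*(1/(C1 + x))^(1/3)/6)
 g(x) = log(1/(C1 + 3*x))/3


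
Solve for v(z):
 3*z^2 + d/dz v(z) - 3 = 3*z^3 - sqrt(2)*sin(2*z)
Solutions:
 v(z) = C1 + 3*z^4/4 - z^3 + 3*z + sqrt(2)*cos(2*z)/2


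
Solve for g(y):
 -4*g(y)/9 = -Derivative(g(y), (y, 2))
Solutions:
 g(y) = C1*exp(-2*y/3) + C2*exp(2*y/3)


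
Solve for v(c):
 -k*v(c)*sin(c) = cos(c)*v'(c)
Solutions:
 v(c) = C1*exp(k*log(cos(c)))


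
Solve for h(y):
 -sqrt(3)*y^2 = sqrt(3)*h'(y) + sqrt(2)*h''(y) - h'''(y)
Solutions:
 h(y) = C1 + C2*exp(sqrt(2)*y*(1 - sqrt(1 + 2*sqrt(3)))/2) + C3*exp(sqrt(2)*y*(1 + sqrt(1 + 2*sqrt(3)))/2) - y^3/3 + sqrt(6)*y^2/3 - 4*y/3 - 2*sqrt(3)*y/3


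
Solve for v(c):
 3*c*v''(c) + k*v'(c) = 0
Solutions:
 v(c) = C1 + c^(1 - re(k)/3)*(C2*sin(log(c)*Abs(im(k))/3) + C3*cos(log(c)*im(k)/3))


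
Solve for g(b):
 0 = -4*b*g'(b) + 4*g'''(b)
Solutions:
 g(b) = C1 + Integral(C2*airyai(b) + C3*airybi(b), b)


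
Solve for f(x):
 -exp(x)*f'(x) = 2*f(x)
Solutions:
 f(x) = C1*exp(2*exp(-x))


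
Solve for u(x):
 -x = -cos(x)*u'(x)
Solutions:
 u(x) = C1 + Integral(x/cos(x), x)


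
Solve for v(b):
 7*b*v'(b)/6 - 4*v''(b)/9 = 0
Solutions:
 v(b) = C1 + C2*erfi(sqrt(21)*b/4)


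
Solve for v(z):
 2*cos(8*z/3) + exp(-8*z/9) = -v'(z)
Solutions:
 v(z) = C1 - 3*sin(8*z/3)/4 + 9*exp(-8*z/9)/8


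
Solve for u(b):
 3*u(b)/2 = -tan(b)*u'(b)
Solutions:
 u(b) = C1/sin(b)^(3/2)


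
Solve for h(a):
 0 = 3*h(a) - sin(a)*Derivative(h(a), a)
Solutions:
 h(a) = C1*(cos(a) - 1)^(3/2)/(cos(a) + 1)^(3/2)


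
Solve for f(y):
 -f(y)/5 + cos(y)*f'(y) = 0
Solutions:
 f(y) = C1*(sin(y) + 1)^(1/10)/(sin(y) - 1)^(1/10)


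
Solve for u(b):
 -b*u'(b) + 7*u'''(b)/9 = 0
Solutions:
 u(b) = C1 + Integral(C2*airyai(21^(2/3)*b/7) + C3*airybi(21^(2/3)*b/7), b)


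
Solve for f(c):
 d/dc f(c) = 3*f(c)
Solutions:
 f(c) = C1*exp(3*c)


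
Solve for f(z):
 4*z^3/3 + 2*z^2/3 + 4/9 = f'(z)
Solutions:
 f(z) = C1 + z^4/3 + 2*z^3/9 + 4*z/9


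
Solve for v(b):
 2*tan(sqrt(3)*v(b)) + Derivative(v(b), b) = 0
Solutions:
 v(b) = sqrt(3)*(pi - asin(C1*exp(-2*sqrt(3)*b)))/3
 v(b) = sqrt(3)*asin(C1*exp(-2*sqrt(3)*b))/3


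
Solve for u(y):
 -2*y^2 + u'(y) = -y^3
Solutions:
 u(y) = C1 - y^4/4 + 2*y^3/3


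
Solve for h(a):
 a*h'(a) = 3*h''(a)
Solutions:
 h(a) = C1 + C2*erfi(sqrt(6)*a/6)


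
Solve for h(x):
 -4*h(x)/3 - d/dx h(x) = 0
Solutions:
 h(x) = C1*exp(-4*x/3)


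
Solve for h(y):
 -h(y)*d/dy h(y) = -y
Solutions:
 h(y) = -sqrt(C1 + y^2)
 h(y) = sqrt(C1 + y^2)


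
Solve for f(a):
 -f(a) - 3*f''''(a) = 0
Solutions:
 f(a) = (C1*sin(sqrt(2)*3^(3/4)*a/6) + C2*cos(sqrt(2)*3^(3/4)*a/6))*exp(-sqrt(2)*3^(3/4)*a/6) + (C3*sin(sqrt(2)*3^(3/4)*a/6) + C4*cos(sqrt(2)*3^(3/4)*a/6))*exp(sqrt(2)*3^(3/4)*a/6)


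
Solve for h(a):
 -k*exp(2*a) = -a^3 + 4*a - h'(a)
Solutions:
 h(a) = C1 - a^4/4 + 2*a^2 + k*exp(2*a)/2


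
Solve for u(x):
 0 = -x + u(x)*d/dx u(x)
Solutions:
 u(x) = -sqrt(C1 + x^2)
 u(x) = sqrt(C1 + x^2)


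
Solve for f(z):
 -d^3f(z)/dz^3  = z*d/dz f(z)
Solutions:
 f(z) = C1 + Integral(C2*airyai(-z) + C3*airybi(-z), z)


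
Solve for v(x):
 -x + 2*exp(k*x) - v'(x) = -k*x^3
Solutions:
 v(x) = C1 + k*x^4/4 - x^2/2 + 2*exp(k*x)/k


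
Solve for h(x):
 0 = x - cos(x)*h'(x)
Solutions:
 h(x) = C1 + Integral(x/cos(x), x)


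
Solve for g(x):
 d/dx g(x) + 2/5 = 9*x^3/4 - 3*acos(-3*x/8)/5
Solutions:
 g(x) = C1 + 9*x^4/16 - 3*x*acos(-3*x/8)/5 - 2*x/5 - sqrt(64 - 9*x^2)/5


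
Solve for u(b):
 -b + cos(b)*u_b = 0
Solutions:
 u(b) = C1 + Integral(b/cos(b), b)


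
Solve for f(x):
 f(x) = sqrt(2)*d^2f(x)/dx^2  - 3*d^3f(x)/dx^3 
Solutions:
 f(x) = C1*exp(x*(4*2^(1/3)/(-4*sqrt(2) + sqrt(-32 + (243 - 4*sqrt(2))^2) + 243)^(1/3) + 4*sqrt(2) + 2^(2/3)*(-4*sqrt(2) + sqrt(-32 + (243 - 4*sqrt(2))^2) + 243)^(1/3))/36)*sin(2^(1/3)*sqrt(3)*x*(-2^(1/3)*(-4*sqrt(2) + 27*sqrt(-32/729 + (9 - 4*sqrt(2)/27)^2) + 243)^(1/3) + 4/(-4*sqrt(2) + 27*sqrt(-32/729 + (9 - 4*sqrt(2)/27)^2) + 243)^(1/3))/36) + C2*exp(x*(4*2^(1/3)/(-4*sqrt(2) + sqrt(-32 + (243 - 4*sqrt(2))^2) + 243)^(1/3) + 4*sqrt(2) + 2^(2/3)*(-4*sqrt(2) + sqrt(-32 + (243 - 4*sqrt(2))^2) + 243)^(1/3))/36)*cos(2^(1/3)*sqrt(3)*x*(-2^(1/3)*(-4*sqrt(2) + 27*sqrt(-32/729 + (9 - 4*sqrt(2)/27)^2) + 243)^(1/3) + 4/(-4*sqrt(2) + 27*sqrt(-32/729 + (9 - 4*sqrt(2)/27)^2) + 243)^(1/3))/36) + C3*exp(x*(-2^(2/3)*(-4*sqrt(2) + sqrt(-32 + (243 - 4*sqrt(2))^2) + 243)^(1/3) - 4*2^(1/3)/(-4*sqrt(2) + sqrt(-32 + (243 - 4*sqrt(2))^2) + 243)^(1/3) + 2*sqrt(2))/18)


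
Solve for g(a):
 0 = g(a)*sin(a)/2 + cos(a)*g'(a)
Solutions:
 g(a) = C1*sqrt(cos(a))


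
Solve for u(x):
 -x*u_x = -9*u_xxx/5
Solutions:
 u(x) = C1 + Integral(C2*airyai(15^(1/3)*x/3) + C3*airybi(15^(1/3)*x/3), x)


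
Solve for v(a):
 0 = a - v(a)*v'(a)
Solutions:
 v(a) = -sqrt(C1 + a^2)
 v(a) = sqrt(C1 + a^2)


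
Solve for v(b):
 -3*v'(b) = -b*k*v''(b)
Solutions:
 v(b) = C1 + b^(((re(k) + 3)*re(k) + im(k)^2)/(re(k)^2 + im(k)^2))*(C2*sin(3*log(b)*Abs(im(k))/(re(k)^2 + im(k)^2)) + C3*cos(3*log(b)*im(k)/(re(k)^2 + im(k)^2)))


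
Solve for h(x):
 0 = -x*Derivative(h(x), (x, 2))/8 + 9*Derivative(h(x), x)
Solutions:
 h(x) = C1 + C2*x^73


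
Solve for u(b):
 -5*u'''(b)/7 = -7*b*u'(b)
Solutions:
 u(b) = C1 + Integral(C2*airyai(35^(2/3)*b/5) + C3*airybi(35^(2/3)*b/5), b)


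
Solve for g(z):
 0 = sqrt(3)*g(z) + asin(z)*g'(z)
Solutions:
 g(z) = C1*exp(-sqrt(3)*Integral(1/asin(z), z))


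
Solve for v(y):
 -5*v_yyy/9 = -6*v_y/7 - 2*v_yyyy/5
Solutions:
 v(y) = C1 + C2*exp(y*(875*5^(2/3)*7^(1/3)/(486*sqrt(192446) + 214321)^(1/3) + 350 + 5^(1/3)*7^(2/3)*(486*sqrt(192446) + 214321)^(1/3))/756)*sin(sqrt(3)*35^(1/3)*y*(-7^(1/3)*(486*sqrt(192446) + 214321)^(1/3) + 875*5^(1/3)/(486*sqrt(192446) + 214321)^(1/3))/756) + C3*exp(y*(875*5^(2/3)*7^(1/3)/(486*sqrt(192446) + 214321)^(1/3) + 350 + 5^(1/3)*7^(2/3)*(486*sqrt(192446) + 214321)^(1/3))/756)*cos(sqrt(3)*35^(1/3)*y*(-7^(1/3)*(486*sqrt(192446) + 214321)^(1/3) + 875*5^(1/3)/(486*sqrt(192446) + 214321)^(1/3))/756) + C4*exp(y*(-5^(1/3)*7^(2/3)*(486*sqrt(192446) + 214321)^(1/3) - 875*5^(2/3)*7^(1/3)/(486*sqrt(192446) + 214321)^(1/3) + 175)/378)


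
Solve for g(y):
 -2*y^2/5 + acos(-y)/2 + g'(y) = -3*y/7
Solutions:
 g(y) = C1 + 2*y^3/15 - 3*y^2/14 - y*acos(-y)/2 - sqrt(1 - y^2)/2


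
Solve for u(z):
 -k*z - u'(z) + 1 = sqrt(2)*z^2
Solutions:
 u(z) = C1 - k*z^2/2 - sqrt(2)*z^3/3 + z


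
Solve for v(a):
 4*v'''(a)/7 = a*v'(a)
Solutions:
 v(a) = C1 + Integral(C2*airyai(14^(1/3)*a/2) + C3*airybi(14^(1/3)*a/2), a)


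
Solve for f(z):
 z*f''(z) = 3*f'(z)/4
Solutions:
 f(z) = C1 + C2*z^(7/4)


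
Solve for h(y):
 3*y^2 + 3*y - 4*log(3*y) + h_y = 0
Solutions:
 h(y) = C1 - y^3 - 3*y^2/2 + 4*y*log(y) - 4*y + y*log(81)


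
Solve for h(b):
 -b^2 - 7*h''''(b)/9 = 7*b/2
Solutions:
 h(b) = C1 + C2*b + C3*b^2 + C4*b^3 - b^6/280 - 3*b^5/80


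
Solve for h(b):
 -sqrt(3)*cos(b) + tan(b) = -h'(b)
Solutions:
 h(b) = C1 + log(cos(b)) + sqrt(3)*sin(b)


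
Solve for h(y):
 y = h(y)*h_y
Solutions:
 h(y) = -sqrt(C1 + y^2)
 h(y) = sqrt(C1 + y^2)


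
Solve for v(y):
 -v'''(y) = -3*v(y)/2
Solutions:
 v(y) = C3*exp(2^(2/3)*3^(1/3)*y/2) + (C1*sin(2^(2/3)*3^(5/6)*y/4) + C2*cos(2^(2/3)*3^(5/6)*y/4))*exp(-2^(2/3)*3^(1/3)*y/4)


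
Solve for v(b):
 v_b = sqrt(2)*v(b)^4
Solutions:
 v(b) = (-1/(C1 + 3*sqrt(2)*b))^(1/3)
 v(b) = (-1/(C1 + sqrt(2)*b))^(1/3)*(-3^(2/3) - 3*3^(1/6)*I)/6
 v(b) = (-1/(C1 + sqrt(2)*b))^(1/3)*(-3^(2/3) + 3*3^(1/6)*I)/6


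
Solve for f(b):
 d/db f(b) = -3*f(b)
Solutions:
 f(b) = C1*exp(-3*b)


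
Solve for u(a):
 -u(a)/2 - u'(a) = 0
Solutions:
 u(a) = C1*exp(-a/2)


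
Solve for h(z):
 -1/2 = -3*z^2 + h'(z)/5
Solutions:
 h(z) = C1 + 5*z^3 - 5*z/2


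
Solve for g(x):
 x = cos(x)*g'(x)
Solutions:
 g(x) = C1 + Integral(x/cos(x), x)


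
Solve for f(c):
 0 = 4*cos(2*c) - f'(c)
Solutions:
 f(c) = C1 + 2*sin(2*c)


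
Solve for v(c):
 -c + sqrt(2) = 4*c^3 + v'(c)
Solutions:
 v(c) = C1 - c^4 - c^2/2 + sqrt(2)*c


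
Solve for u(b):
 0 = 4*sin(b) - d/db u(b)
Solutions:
 u(b) = C1 - 4*cos(b)


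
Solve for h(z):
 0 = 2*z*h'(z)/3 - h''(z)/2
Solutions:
 h(z) = C1 + C2*erfi(sqrt(6)*z/3)


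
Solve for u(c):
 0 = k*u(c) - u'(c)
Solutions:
 u(c) = C1*exp(c*k)


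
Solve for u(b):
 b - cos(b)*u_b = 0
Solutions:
 u(b) = C1 + Integral(b/cos(b), b)


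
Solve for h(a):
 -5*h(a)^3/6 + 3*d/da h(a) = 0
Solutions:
 h(a) = -3*sqrt(-1/(C1 + 5*a))
 h(a) = 3*sqrt(-1/(C1 + 5*a))


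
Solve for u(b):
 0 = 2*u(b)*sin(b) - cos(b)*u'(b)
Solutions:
 u(b) = C1/cos(b)^2


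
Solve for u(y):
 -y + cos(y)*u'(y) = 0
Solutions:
 u(y) = C1 + Integral(y/cos(y), y)


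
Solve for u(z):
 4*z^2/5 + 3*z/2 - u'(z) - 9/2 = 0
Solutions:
 u(z) = C1 + 4*z^3/15 + 3*z^2/4 - 9*z/2


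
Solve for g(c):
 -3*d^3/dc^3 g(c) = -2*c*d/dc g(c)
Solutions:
 g(c) = C1 + Integral(C2*airyai(2^(1/3)*3^(2/3)*c/3) + C3*airybi(2^(1/3)*3^(2/3)*c/3), c)


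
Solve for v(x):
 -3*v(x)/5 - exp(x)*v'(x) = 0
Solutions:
 v(x) = C1*exp(3*exp(-x)/5)


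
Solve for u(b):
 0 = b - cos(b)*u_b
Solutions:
 u(b) = C1 + Integral(b/cos(b), b)


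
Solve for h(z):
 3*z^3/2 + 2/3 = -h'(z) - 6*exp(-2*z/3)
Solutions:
 h(z) = C1 - 3*z^4/8 - 2*z/3 + 9*exp(-2*z/3)


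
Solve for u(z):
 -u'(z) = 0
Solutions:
 u(z) = C1


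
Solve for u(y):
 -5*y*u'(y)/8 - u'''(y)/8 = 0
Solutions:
 u(y) = C1 + Integral(C2*airyai(-5^(1/3)*y) + C3*airybi(-5^(1/3)*y), y)


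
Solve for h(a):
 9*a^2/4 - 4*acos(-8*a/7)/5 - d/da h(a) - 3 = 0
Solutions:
 h(a) = C1 + 3*a^3/4 - 4*a*acos(-8*a/7)/5 - 3*a - sqrt(49 - 64*a^2)/10


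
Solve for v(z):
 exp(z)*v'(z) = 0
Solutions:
 v(z) = C1


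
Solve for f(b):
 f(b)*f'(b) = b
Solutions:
 f(b) = -sqrt(C1 + b^2)
 f(b) = sqrt(C1 + b^2)


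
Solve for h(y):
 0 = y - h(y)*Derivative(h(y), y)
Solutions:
 h(y) = -sqrt(C1 + y^2)
 h(y) = sqrt(C1 + y^2)


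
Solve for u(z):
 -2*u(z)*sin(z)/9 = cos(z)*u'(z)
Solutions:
 u(z) = C1*cos(z)^(2/9)


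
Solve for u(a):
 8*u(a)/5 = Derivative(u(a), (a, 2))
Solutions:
 u(a) = C1*exp(-2*sqrt(10)*a/5) + C2*exp(2*sqrt(10)*a/5)


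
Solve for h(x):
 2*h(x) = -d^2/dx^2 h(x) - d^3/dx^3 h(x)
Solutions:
 h(x) = C1*exp(x*(-2 + (3*sqrt(87) + 28)^(-1/3) + (3*sqrt(87) + 28)^(1/3))/6)*sin(sqrt(3)*x*(-(3*sqrt(87) + 28)^(1/3) + (3*sqrt(87) + 28)^(-1/3))/6) + C2*exp(x*(-2 + (3*sqrt(87) + 28)^(-1/3) + (3*sqrt(87) + 28)^(1/3))/6)*cos(sqrt(3)*x*(-(3*sqrt(87) + 28)^(1/3) + (3*sqrt(87) + 28)^(-1/3))/6) + C3*exp(-x*((3*sqrt(87) + 28)^(-1/3) + 1 + (3*sqrt(87) + 28)^(1/3))/3)


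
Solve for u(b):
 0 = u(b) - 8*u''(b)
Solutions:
 u(b) = C1*exp(-sqrt(2)*b/4) + C2*exp(sqrt(2)*b/4)


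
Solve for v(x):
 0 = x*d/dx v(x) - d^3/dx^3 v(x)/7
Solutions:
 v(x) = C1 + Integral(C2*airyai(7^(1/3)*x) + C3*airybi(7^(1/3)*x), x)


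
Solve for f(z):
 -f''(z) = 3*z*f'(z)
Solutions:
 f(z) = C1 + C2*erf(sqrt(6)*z/2)


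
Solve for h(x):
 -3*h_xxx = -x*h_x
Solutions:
 h(x) = C1 + Integral(C2*airyai(3^(2/3)*x/3) + C3*airybi(3^(2/3)*x/3), x)


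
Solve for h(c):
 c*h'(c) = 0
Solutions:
 h(c) = C1


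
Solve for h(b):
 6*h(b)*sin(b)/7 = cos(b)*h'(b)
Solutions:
 h(b) = C1/cos(b)^(6/7)


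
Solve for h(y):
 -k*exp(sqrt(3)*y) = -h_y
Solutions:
 h(y) = C1 + sqrt(3)*k*exp(sqrt(3)*y)/3


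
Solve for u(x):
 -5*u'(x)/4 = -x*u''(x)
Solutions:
 u(x) = C1 + C2*x^(9/4)


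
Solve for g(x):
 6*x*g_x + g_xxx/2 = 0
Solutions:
 g(x) = C1 + Integral(C2*airyai(-12^(1/3)*x) + C3*airybi(-12^(1/3)*x), x)


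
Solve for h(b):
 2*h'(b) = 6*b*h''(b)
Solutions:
 h(b) = C1 + C2*b^(4/3)


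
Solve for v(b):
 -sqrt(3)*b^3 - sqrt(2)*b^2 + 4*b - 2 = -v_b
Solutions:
 v(b) = C1 + sqrt(3)*b^4/4 + sqrt(2)*b^3/3 - 2*b^2 + 2*b


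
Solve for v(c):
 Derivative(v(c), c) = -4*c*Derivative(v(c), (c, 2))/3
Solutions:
 v(c) = C1 + C2*c^(1/4)


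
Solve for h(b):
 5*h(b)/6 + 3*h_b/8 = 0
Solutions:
 h(b) = C1*exp(-20*b/9)


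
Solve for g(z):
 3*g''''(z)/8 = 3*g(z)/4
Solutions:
 g(z) = C1*exp(-2^(1/4)*z) + C2*exp(2^(1/4)*z) + C3*sin(2^(1/4)*z) + C4*cos(2^(1/4)*z)


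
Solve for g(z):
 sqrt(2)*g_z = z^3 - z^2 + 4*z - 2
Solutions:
 g(z) = C1 + sqrt(2)*z^4/8 - sqrt(2)*z^3/6 + sqrt(2)*z^2 - sqrt(2)*z


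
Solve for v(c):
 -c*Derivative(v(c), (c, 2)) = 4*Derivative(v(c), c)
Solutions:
 v(c) = C1 + C2/c^3


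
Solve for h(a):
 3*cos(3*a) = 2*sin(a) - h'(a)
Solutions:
 h(a) = C1 - sin(3*a) - 2*cos(a)


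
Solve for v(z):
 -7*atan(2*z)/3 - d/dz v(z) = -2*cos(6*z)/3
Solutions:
 v(z) = C1 - 7*z*atan(2*z)/3 + 7*log(4*z^2 + 1)/12 + sin(6*z)/9


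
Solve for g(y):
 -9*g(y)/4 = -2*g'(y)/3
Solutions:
 g(y) = C1*exp(27*y/8)


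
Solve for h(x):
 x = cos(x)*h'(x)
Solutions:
 h(x) = C1 + Integral(x/cos(x), x)


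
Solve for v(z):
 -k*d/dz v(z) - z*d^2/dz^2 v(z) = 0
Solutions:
 v(z) = C1 + z^(1 - re(k))*(C2*sin(log(z)*Abs(im(k))) + C3*cos(log(z)*im(k)))


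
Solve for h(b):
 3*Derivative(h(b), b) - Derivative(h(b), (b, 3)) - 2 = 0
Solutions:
 h(b) = C1 + C2*exp(-sqrt(3)*b) + C3*exp(sqrt(3)*b) + 2*b/3


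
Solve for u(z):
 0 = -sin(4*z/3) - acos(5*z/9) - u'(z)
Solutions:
 u(z) = C1 - z*acos(5*z/9) + sqrt(81 - 25*z^2)/5 + 3*cos(4*z/3)/4


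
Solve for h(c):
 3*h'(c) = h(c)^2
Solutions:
 h(c) = -3/(C1 + c)


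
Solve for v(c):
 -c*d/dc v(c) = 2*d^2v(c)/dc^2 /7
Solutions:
 v(c) = C1 + C2*erf(sqrt(7)*c/2)


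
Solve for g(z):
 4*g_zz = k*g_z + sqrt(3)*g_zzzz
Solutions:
 g(z) = C1 + C2*exp(-z*(2^(2/3)*3^(1/6)*(9*k + sqrt(81*k^2 - 256*sqrt(3)))^(1/3) + 8*6^(1/3)/(9*k + sqrt(81*k^2 - 256*sqrt(3)))^(1/3))/6) + C3*exp(z*(2^(2/3)*3^(1/6)*(9*k + sqrt(81*k^2 - 256*sqrt(3)))^(1/3) - 6^(2/3)*I*(9*k + sqrt(81*k^2 - 256*sqrt(3)))^(1/3) - 64*sqrt(3)/((9*k + sqrt(81*k^2 - 256*sqrt(3)))^(1/3)*(-2^(2/3)*3^(1/6) + 6^(2/3)*I)))/12) + C4*exp(z*(2^(2/3)*3^(1/6)*(9*k + sqrt(81*k^2 - 256*sqrt(3)))^(1/3) + 6^(2/3)*I*(9*k + sqrt(81*k^2 - 256*sqrt(3)))^(1/3) + 64*sqrt(3)/((9*k + sqrt(81*k^2 - 256*sqrt(3)))^(1/3)*(2^(2/3)*3^(1/6) + 6^(2/3)*I)))/12)


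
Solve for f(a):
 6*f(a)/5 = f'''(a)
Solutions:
 f(a) = C3*exp(5^(2/3)*6^(1/3)*a/5) + (C1*sin(2^(1/3)*3^(5/6)*5^(2/3)*a/10) + C2*cos(2^(1/3)*3^(5/6)*5^(2/3)*a/10))*exp(-5^(2/3)*6^(1/3)*a/10)


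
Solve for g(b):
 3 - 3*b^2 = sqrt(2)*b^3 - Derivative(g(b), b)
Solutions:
 g(b) = C1 + sqrt(2)*b^4/4 + b^3 - 3*b


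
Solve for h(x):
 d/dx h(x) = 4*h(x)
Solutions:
 h(x) = C1*exp(4*x)


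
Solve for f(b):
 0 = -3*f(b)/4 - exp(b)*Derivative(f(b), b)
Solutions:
 f(b) = C1*exp(3*exp(-b)/4)


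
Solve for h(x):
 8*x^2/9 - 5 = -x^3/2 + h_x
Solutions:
 h(x) = C1 + x^4/8 + 8*x^3/27 - 5*x


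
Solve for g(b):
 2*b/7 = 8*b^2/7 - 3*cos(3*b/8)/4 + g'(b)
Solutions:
 g(b) = C1 - 8*b^3/21 + b^2/7 + 2*sin(3*b/8)


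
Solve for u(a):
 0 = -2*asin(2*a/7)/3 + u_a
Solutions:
 u(a) = C1 + 2*a*asin(2*a/7)/3 + sqrt(49 - 4*a^2)/3


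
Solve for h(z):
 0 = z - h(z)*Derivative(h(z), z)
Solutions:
 h(z) = -sqrt(C1 + z^2)
 h(z) = sqrt(C1 + z^2)


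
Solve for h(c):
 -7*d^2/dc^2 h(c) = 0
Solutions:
 h(c) = C1 + C2*c


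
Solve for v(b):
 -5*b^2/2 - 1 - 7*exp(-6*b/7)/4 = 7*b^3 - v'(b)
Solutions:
 v(b) = C1 + 7*b^4/4 + 5*b^3/6 + b - 49*exp(-6*b/7)/24


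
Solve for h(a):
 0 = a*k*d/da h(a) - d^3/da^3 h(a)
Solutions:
 h(a) = C1 + Integral(C2*airyai(a*k^(1/3)) + C3*airybi(a*k^(1/3)), a)


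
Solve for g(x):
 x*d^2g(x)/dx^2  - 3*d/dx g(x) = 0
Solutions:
 g(x) = C1 + C2*x^4


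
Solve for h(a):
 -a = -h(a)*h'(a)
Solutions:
 h(a) = -sqrt(C1 + a^2)
 h(a) = sqrt(C1 + a^2)


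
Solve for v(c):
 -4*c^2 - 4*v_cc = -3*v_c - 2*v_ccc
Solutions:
 v(c) = C1 + 4*c^3/9 + 16*c^2/9 + 80*c/27 + (C2*sin(sqrt(2)*c/2) + C3*cos(sqrt(2)*c/2))*exp(c)


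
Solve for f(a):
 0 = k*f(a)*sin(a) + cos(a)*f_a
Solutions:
 f(a) = C1*exp(k*log(cos(a)))


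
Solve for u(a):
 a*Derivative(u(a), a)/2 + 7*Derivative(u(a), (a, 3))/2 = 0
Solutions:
 u(a) = C1 + Integral(C2*airyai(-7^(2/3)*a/7) + C3*airybi(-7^(2/3)*a/7), a)


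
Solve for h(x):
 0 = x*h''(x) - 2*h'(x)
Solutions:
 h(x) = C1 + C2*x^3


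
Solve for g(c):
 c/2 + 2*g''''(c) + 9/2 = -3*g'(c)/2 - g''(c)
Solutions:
 g(c) = C1 + C2*exp(-3^(1/3)*c*(-(27 + sqrt(753))^(1/3) + 2*3^(1/3)/(27 + sqrt(753))^(1/3))/12)*sin(3^(1/6)*c*(6/(27 + sqrt(753))^(1/3) + 3^(2/3)*(27 + sqrt(753))^(1/3))/12) + C3*exp(-3^(1/3)*c*(-(27 + sqrt(753))^(1/3) + 2*3^(1/3)/(27 + sqrt(753))^(1/3))/12)*cos(3^(1/6)*c*(6/(27 + sqrt(753))^(1/3) + 3^(2/3)*(27 + sqrt(753))^(1/3))/12) + C4*exp(3^(1/3)*c*(-(27 + sqrt(753))^(1/3) + 2*3^(1/3)/(27 + sqrt(753))^(1/3))/6) - c^2/6 - 25*c/9


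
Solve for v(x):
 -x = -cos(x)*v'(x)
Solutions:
 v(x) = C1 + Integral(x/cos(x), x)


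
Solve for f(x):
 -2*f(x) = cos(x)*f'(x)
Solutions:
 f(x) = C1*(sin(x) - 1)/(sin(x) + 1)


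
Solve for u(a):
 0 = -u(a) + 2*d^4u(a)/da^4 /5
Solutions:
 u(a) = C1*exp(-2^(3/4)*5^(1/4)*a/2) + C2*exp(2^(3/4)*5^(1/4)*a/2) + C3*sin(2^(3/4)*5^(1/4)*a/2) + C4*cos(2^(3/4)*5^(1/4)*a/2)


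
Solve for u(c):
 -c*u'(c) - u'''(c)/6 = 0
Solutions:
 u(c) = C1 + Integral(C2*airyai(-6^(1/3)*c) + C3*airybi(-6^(1/3)*c), c)


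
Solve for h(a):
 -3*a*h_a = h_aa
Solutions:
 h(a) = C1 + C2*erf(sqrt(6)*a/2)


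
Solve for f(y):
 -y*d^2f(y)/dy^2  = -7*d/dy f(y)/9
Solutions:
 f(y) = C1 + C2*y^(16/9)


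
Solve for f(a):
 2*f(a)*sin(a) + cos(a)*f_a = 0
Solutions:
 f(a) = C1*cos(a)^2


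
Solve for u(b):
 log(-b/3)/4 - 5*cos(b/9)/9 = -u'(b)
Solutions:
 u(b) = C1 - b*log(-b)/4 + b/4 + b*log(3)/4 + 5*sin(b/9)


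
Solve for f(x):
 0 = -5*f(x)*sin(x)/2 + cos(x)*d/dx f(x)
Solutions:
 f(x) = C1/cos(x)^(5/2)


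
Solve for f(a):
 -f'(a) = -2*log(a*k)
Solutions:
 f(a) = C1 + 2*a*log(a*k) - 2*a


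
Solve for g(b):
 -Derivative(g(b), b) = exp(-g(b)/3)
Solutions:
 g(b) = 3*log(C1 - b/3)


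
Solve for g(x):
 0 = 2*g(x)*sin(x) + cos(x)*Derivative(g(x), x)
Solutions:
 g(x) = C1*cos(x)^2


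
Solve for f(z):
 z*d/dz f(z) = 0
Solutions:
 f(z) = C1


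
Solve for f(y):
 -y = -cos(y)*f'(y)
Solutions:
 f(y) = C1 + Integral(y/cos(y), y)


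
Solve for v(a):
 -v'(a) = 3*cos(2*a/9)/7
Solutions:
 v(a) = C1 - 27*sin(2*a/9)/14


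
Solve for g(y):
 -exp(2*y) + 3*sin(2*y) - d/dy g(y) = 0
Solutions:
 g(y) = C1 - exp(2*y)/2 - 3*cos(2*y)/2


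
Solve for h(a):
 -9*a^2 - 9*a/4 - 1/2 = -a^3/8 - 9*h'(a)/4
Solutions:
 h(a) = C1 - a^4/72 + 4*a^3/3 + a^2/2 + 2*a/9


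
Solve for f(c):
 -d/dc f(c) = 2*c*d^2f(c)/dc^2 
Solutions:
 f(c) = C1 + C2*sqrt(c)


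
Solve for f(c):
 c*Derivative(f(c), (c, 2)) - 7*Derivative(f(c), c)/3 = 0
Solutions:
 f(c) = C1 + C2*c^(10/3)


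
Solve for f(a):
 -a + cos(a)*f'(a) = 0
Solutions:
 f(a) = C1 + Integral(a/cos(a), a)


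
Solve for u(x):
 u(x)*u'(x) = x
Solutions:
 u(x) = -sqrt(C1 + x^2)
 u(x) = sqrt(C1 + x^2)


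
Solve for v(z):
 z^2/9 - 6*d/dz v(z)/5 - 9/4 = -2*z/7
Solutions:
 v(z) = C1 + 5*z^3/162 + 5*z^2/42 - 15*z/8


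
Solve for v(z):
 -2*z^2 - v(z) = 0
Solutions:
 v(z) = -2*z^2


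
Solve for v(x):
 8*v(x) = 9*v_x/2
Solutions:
 v(x) = C1*exp(16*x/9)


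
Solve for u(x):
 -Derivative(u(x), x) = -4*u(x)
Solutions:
 u(x) = C1*exp(4*x)


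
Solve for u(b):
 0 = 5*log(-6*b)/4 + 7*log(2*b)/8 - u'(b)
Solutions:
 u(b) = C1 + 17*b*log(b)/8 + b*(-17 + 7*log(2) + 10*log(6) + 10*I*pi)/8


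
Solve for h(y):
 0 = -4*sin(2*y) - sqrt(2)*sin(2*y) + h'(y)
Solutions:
 h(y) = C1 - 2*cos(2*y) - sqrt(2)*cos(2*y)/2


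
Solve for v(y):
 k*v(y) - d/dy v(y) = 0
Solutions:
 v(y) = C1*exp(k*y)


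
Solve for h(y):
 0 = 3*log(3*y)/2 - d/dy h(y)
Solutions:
 h(y) = C1 + 3*y*log(y)/2 - 3*y/2 + 3*y*log(3)/2


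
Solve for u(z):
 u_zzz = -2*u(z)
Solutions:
 u(z) = C3*exp(-2^(1/3)*z) + (C1*sin(2^(1/3)*sqrt(3)*z/2) + C2*cos(2^(1/3)*sqrt(3)*z/2))*exp(2^(1/3)*z/2)


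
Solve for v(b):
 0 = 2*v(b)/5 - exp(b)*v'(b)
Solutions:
 v(b) = C1*exp(-2*exp(-b)/5)


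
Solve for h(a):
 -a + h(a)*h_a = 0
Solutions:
 h(a) = -sqrt(C1 + a^2)
 h(a) = sqrt(C1 + a^2)


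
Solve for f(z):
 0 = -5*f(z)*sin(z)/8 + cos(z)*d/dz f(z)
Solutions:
 f(z) = C1/cos(z)^(5/8)


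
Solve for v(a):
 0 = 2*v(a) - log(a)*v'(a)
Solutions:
 v(a) = C1*exp(2*li(a))


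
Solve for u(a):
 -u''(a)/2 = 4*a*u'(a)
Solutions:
 u(a) = C1 + C2*erf(2*a)


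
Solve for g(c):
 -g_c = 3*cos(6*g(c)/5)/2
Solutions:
 3*c/2 - 5*log(sin(6*g(c)/5) - 1)/12 + 5*log(sin(6*g(c)/5) + 1)/12 = C1


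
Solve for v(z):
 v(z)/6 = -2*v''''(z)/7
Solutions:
 v(z) = (C1*sin(3^(3/4)*7^(1/4)*z/6) + C2*cos(3^(3/4)*7^(1/4)*z/6))*exp(-3^(3/4)*7^(1/4)*z/6) + (C3*sin(3^(3/4)*7^(1/4)*z/6) + C4*cos(3^(3/4)*7^(1/4)*z/6))*exp(3^(3/4)*7^(1/4)*z/6)


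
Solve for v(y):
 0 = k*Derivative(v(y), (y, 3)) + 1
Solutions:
 v(y) = C1 + C2*y + C3*y^2 - y^3/(6*k)


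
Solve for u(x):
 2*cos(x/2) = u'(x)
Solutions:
 u(x) = C1 + 4*sin(x/2)


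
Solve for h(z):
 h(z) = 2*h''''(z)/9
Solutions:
 h(z) = C1*exp(-2^(3/4)*sqrt(3)*z/2) + C2*exp(2^(3/4)*sqrt(3)*z/2) + C3*sin(2^(3/4)*sqrt(3)*z/2) + C4*cos(2^(3/4)*sqrt(3)*z/2)


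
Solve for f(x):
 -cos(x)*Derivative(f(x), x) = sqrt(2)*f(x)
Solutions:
 f(x) = C1*(sin(x) - 1)^(sqrt(2)/2)/(sin(x) + 1)^(sqrt(2)/2)


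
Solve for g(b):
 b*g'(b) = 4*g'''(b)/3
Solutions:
 g(b) = C1 + Integral(C2*airyai(6^(1/3)*b/2) + C3*airybi(6^(1/3)*b/2), b)


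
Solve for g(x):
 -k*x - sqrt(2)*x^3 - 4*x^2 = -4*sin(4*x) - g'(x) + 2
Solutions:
 g(x) = C1 + k*x^2/2 + sqrt(2)*x^4/4 + 4*x^3/3 + 2*x + cos(4*x)


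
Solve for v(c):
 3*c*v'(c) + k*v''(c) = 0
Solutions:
 v(c) = C1 + C2*sqrt(k)*erf(sqrt(6)*c*sqrt(1/k)/2)


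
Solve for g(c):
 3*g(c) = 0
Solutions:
 g(c) = 0


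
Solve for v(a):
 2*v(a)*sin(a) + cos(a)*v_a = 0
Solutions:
 v(a) = C1*cos(a)^2


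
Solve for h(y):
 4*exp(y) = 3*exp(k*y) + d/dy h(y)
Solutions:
 h(y) = C1 + 4*exp(y) - 3*exp(k*y)/k


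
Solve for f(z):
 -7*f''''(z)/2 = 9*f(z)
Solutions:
 f(z) = (C1*sin(14^(3/4)*sqrt(3)*z/14) + C2*cos(14^(3/4)*sqrt(3)*z/14))*exp(-14^(3/4)*sqrt(3)*z/14) + (C3*sin(14^(3/4)*sqrt(3)*z/14) + C4*cos(14^(3/4)*sqrt(3)*z/14))*exp(14^(3/4)*sqrt(3)*z/14)


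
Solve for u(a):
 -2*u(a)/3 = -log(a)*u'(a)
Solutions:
 u(a) = C1*exp(2*li(a)/3)


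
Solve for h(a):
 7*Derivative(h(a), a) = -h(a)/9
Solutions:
 h(a) = C1*exp(-a/63)


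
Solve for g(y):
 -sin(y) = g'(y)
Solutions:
 g(y) = C1 + cos(y)


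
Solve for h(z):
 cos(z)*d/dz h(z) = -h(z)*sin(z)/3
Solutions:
 h(z) = C1*cos(z)^(1/3)


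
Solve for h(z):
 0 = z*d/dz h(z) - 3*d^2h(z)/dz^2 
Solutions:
 h(z) = C1 + C2*erfi(sqrt(6)*z/6)


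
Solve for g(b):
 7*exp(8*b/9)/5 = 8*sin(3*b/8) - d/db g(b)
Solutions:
 g(b) = C1 - 63*exp(8*b/9)/40 - 64*cos(3*b/8)/3


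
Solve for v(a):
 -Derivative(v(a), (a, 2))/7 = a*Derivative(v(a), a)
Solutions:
 v(a) = C1 + C2*erf(sqrt(14)*a/2)


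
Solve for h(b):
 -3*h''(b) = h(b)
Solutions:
 h(b) = C1*sin(sqrt(3)*b/3) + C2*cos(sqrt(3)*b/3)


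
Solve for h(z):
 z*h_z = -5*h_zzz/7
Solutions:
 h(z) = C1 + Integral(C2*airyai(-5^(2/3)*7^(1/3)*z/5) + C3*airybi(-5^(2/3)*7^(1/3)*z/5), z)


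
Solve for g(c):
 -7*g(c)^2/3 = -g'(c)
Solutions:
 g(c) = -3/(C1 + 7*c)


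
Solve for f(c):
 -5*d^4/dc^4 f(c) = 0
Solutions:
 f(c) = C1 + C2*c + C3*c^2 + C4*c^3


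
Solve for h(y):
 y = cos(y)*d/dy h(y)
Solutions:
 h(y) = C1 + Integral(y/cos(y), y)


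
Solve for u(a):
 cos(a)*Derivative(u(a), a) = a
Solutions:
 u(a) = C1 + Integral(a/cos(a), a)


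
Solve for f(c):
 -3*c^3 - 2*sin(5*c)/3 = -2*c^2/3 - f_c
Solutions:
 f(c) = C1 + 3*c^4/4 - 2*c^3/9 - 2*cos(5*c)/15


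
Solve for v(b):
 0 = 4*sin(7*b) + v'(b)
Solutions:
 v(b) = C1 + 4*cos(7*b)/7


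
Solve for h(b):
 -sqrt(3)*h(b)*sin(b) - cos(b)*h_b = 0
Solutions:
 h(b) = C1*cos(b)^(sqrt(3))


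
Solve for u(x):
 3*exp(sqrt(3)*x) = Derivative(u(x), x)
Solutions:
 u(x) = C1 + sqrt(3)*exp(sqrt(3)*x)


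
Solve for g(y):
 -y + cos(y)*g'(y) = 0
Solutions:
 g(y) = C1 + Integral(y/cos(y), y)


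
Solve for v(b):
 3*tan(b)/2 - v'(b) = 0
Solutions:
 v(b) = C1 - 3*log(cos(b))/2


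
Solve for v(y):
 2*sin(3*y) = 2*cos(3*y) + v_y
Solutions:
 v(y) = C1 - 2*sqrt(2)*sin(3*y + pi/4)/3


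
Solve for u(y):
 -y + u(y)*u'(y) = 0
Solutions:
 u(y) = -sqrt(C1 + y^2)
 u(y) = sqrt(C1 + y^2)


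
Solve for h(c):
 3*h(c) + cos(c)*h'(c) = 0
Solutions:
 h(c) = C1*(sin(c) - 1)^(3/2)/(sin(c) + 1)^(3/2)


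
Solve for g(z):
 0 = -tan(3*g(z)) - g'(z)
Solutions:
 g(z) = -asin(C1*exp(-3*z))/3 + pi/3
 g(z) = asin(C1*exp(-3*z))/3


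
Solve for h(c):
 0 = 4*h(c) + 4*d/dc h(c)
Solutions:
 h(c) = C1*exp(-c)


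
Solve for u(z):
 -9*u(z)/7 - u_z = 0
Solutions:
 u(z) = C1*exp(-9*z/7)


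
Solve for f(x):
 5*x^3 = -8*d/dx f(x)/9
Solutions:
 f(x) = C1 - 45*x^4/32


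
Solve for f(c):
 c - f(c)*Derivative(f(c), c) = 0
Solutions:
 f(c) = -sqrt(C1 + c^2)
 f(c) = sqrt(C1 + c^2)


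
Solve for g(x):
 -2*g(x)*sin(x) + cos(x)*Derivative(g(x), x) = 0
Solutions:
 g(x) = C1/cos(x)^2


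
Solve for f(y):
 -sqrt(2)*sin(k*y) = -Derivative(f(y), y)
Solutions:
 f(y) = C1 - sqrt(2)*cos(k*y)/k


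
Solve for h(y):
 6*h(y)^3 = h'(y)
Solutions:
 h(y) = -sqrt(2)*sqrt(-1/(C1 + 6*y))/2
 h(y) = sqrt(2)*sqrt(-1/(C1 + 6*y))/2


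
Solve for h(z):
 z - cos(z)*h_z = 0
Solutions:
 h(z) = C1 + Integral(z/cos(z), z)


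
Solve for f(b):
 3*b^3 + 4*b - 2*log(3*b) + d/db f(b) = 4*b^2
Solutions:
 f(b) = C1 - 3*b^4/4 + 4*b^3/3 - 2*b^2 + 2*b*log(b) - 2*b + 2*b*log(3)


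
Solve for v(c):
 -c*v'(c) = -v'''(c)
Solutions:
 v(c) = C1 + Integral(C2*airyai(c) + C3*airybi(c), c)


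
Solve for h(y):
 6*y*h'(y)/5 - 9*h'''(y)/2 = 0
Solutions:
 h(y) = C1 + Integral(C2*airyai(30^(2/3)*y/15) + C3*airybi(30^(2/3)*y/15), y)


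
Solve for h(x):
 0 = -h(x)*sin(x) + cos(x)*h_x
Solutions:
 h(x) = C1/cos(x)


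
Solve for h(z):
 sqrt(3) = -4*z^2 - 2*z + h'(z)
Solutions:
 h(z) = C1 + 4*z^3/3 + z^2 + sqrt(3)*z


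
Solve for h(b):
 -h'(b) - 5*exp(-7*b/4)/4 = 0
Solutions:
 h(b) = C1 + 5*exp(-7*b/4)/7


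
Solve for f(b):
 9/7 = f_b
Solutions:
 f(b) = C1 + 9*b/7


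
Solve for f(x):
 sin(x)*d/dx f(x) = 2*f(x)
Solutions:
 f(x) = C1*(cos(x) - 1)/(cos(x) + 1)


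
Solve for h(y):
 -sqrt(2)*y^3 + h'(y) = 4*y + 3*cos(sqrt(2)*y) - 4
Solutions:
 h(y) = C1 + sqrt(2)*y^4/4 + 2*y^2 - 4*y + 3*sqrt(2)*sin(sqrt(2)*y)/2


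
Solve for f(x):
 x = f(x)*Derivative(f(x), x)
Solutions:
 f(x) = -sqrt(C1 + x^2)
 f(x) = sqrt(C1 + x^2)


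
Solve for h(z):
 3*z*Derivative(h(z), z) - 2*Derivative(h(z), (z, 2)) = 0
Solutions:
 h(z) = C1 + C2*erfi(sqrt(3)*z/2)


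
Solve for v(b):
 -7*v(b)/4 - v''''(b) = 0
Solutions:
 v(b) = (C1*sin(7^(1/4)*b/2) + C2*cos(7^(1/4)*b/2))*exp(-7^(1/4)*b/2) + (C3*sin(7^(1/4)*b/2) + C4*cos(7^(1/4)*b/2))*exp(7^(1/4)*b/2)


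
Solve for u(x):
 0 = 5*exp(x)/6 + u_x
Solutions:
 u(x) = C1 - 5*exp(x)/6


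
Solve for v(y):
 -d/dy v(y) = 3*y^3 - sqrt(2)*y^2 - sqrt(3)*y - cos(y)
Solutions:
 v(y) = C1 - 3*y^4/4 + sqrt(2)*y^3/3 + sqrt(3)*y^2/2 + sin(y)


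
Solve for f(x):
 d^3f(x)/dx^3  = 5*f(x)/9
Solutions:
 f(x) = C3*exp(15^(1/3)*x/3) + (C1*sin(3^(5/6)*5^(1/3)*x/6) + C2*cos(3^(5/6)*5^(1/3)*x/6))*exp(-15^(1/3)*x/6)


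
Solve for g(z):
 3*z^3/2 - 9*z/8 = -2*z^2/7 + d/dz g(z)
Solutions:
 g(z) = C1 + 3*z^4/8 + 2*z^3/21 - 9*z^2/16


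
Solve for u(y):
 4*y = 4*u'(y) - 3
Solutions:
 u(y) = C1 + y^2/2 + 3*y/4


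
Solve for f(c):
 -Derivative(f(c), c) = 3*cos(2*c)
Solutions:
 f(c) = C1 - 3*sin(2*c)/2


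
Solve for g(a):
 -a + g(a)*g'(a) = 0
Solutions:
 g(a) = -sqrt(C1 + a^2)
 g(a) = sqrt(C1 + a^2)


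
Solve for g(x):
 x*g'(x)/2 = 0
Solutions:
 g(x) = C1


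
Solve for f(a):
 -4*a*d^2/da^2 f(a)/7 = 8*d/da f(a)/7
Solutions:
 f(a) = C1 + C2/a


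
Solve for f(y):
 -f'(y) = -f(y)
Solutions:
 f(y) = C1*exp(y)


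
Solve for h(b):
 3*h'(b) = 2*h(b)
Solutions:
 h(b) = C1*exp(2*b/3)


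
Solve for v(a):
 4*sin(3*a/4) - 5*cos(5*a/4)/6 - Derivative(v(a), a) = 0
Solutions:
 v(a) = C1 - 2*sin(5*a/4)/3 - 16*cos(3*a/4)/3


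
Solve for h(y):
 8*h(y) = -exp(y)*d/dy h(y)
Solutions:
 h(y) = C1*exp(8*exp(-y))


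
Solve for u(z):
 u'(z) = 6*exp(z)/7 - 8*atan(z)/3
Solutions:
 u(z) = C1 - 8*z*atan(z)/3 + 6*exp(z)/7 + 4*log(z^2 + 1)/3


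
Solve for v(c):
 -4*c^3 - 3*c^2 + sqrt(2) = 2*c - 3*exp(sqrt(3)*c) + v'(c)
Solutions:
 v(c) = C1 - c^4 - c^3 - c^2 + sqrt(2)*c + sqrt(3)*exp(sqrt(3)*c)


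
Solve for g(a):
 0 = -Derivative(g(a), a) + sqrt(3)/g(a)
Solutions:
 g(a) = -sqrt(C1 + 2*sqrt(3)*a)
 g(a) = sqrt(C1 + 2*sqrt(3)*a)


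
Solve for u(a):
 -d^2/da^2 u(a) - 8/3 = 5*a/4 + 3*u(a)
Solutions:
 u(a) = C1*sin(sqrt(3)*a) + C2*cos(sqrt(3)*a) - 5*a/12 - 8/9


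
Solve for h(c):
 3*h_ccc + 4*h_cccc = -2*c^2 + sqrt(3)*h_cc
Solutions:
 h(c) = C1 + C2*c + C3*exp(c*(-3 + sqrt(9 + 16*sqrt(3)))/8) + C4*exp(-c*(3 + sqrt(9 + 16*sqrt(3)))/8) + sqrt(3)*c^4/18 + 2*c^3/3 + c^2*(8/3 + 2*sqrt(3))


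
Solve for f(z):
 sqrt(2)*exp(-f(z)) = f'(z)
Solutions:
 f(z) = log(C1 + sqrt(2)*z)


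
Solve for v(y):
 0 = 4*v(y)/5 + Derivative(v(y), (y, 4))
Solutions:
 v(y) = (C1*sin(5^(3/4)*y/5) + C2*cos(5^(3/4)*y/5))*exp(-5^(3/4)*y/5) + (C3*sin(5^(3/4)*y/5) + C4*cos(5^(3/4)*y/5))*exp(5^(3/4)*y/5)


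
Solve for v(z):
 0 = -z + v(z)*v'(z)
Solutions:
 v(z) = -sqrt(C1 + z^2)
 v(z) = sqrt(C1 + z^2)


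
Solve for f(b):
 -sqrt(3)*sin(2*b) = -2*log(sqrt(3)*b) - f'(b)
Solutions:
 f(b) = C1 - 2*b*log(b) - b*log(3) + 2*b - sqrt(3)*cos(2*b)/2


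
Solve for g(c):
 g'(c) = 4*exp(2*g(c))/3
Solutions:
 g(c) = log(-1/(C1 + 4*c))/2 - log(2) + log(6)/2
 g(c) = log(-sqrt(-1/(C1 + 4*c))) - log(2) + log(6)/2


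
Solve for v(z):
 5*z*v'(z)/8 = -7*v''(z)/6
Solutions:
 v(z) = C1 + C2*erf(sqrt(210)*z/28)
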